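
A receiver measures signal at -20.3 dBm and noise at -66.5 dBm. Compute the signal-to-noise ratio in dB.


SNR = -20.3 - (-66.5) = 46.2 dB

46.2 dB


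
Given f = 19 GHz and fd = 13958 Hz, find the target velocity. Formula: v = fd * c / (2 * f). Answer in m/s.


v = 13958 * 3e8 / (2 * 19000000000.0) = 110.2 m/s

110.2 m/s


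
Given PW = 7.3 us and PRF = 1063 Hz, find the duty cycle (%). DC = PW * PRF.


DC = 7.3e-6 * 1063 * 100 = 0.78%

0.78%


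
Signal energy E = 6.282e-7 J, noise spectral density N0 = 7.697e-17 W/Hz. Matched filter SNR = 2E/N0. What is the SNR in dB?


SNR_lin = 2 * 6.282e-7 / 7.697e-17 = 1.632e10
SNR_dB = 10*log10(1.632e10) = 102.1 dB

102.1 dB


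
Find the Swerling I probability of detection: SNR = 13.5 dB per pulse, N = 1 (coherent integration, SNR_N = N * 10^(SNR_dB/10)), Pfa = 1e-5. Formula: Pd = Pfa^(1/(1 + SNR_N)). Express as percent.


SNR_lin = 10^(13.5/10) = 22.38721
SNR_N = 1 * 22.38721 = 22.38721
1/(1 + SNR_N) = 1/23.38721 = 0.0427584
Pd = (1e-5)^0.0427584 = 0.61123
Pd = 61.1%

61.1%


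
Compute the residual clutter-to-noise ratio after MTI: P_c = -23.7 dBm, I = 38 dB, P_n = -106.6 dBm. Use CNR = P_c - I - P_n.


CNR = -23.7 - 38 - (-106.6) = 44.9 dB

44.9 dB


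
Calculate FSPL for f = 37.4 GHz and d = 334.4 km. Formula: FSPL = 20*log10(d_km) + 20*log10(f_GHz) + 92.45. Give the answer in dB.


20*log10(334.4) = 50.49
20*log10(37.4) = 31.46
FSPL = 174.4 dB

174.4 dB


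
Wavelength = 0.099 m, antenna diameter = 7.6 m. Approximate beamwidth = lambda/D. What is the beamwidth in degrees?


BW_rad = 0.099 / 7.6 = 0.013026
BW_deg = 0.75 degrees

0.75 degrees


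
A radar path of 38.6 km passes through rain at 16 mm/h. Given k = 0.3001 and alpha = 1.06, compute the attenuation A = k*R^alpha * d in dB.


gamma = 0.3001 * 16^1.06 = 5.670654 dB/km
A = 5.670654 * 38.6 = 218.89 dB

218.89 dB


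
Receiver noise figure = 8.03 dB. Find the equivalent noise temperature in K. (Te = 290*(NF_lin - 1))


NF_lin = 10^(8.03/10) = 6.353309
Te = 290 * (6.353309 - 1) = 1552.5 K

1552.5 K


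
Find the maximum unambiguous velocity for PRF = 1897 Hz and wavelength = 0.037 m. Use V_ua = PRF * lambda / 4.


V_ua = 1897 * 0.037 / 4 = 17.5 m/s

17.5 m/s


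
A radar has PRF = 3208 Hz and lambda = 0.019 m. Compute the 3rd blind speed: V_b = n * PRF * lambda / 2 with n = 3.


V_blind = 3 * 3208 * 0.019 / 2 = 91.4 m/s

91.4 m/s


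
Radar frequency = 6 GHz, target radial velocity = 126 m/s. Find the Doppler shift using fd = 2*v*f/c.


fd = 2 * 126 * 6000000000.0 / 3e8 = 5040.0 Hz

5040.0 Hz


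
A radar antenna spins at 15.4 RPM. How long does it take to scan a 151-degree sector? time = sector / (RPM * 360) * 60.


t = 151 / (15.4 * 360) * 60 = 1.63 s

1.63 s


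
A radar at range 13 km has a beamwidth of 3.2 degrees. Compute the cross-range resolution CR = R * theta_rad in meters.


BW_rad = 0.055850536
CR = 13000 * 0.055850536 = 726.1 m

726.1 m


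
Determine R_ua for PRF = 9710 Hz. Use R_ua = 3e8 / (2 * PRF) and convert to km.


R_ua = 3e8 / (2 * 9710) = 15448.0 m = 15.4 km

15.4 km


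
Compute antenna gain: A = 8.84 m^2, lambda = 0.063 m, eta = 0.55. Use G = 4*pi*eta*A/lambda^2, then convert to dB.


G_linear = 4*pi*0.55*8.84/0.063^2 = 15393.72
G_dB = 10*log10(15393.72) = 41.9 dB

41.9 dB


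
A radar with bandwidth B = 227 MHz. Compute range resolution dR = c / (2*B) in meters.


dR = 3e8 / (2 * 227000000.0) = 0.66 m

0.66 m


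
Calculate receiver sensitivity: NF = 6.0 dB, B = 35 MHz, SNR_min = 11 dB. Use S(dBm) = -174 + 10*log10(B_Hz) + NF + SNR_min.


10*log10(35000000.0) = 75.44
S = -174 + 75.44 + 6.0 + 11 = -81.6 dBm

-81.6 dBm


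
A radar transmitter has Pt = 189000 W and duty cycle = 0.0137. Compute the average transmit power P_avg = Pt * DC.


P_avg = 189000 * 0.0137 = 2589.3 W

2589.3 W


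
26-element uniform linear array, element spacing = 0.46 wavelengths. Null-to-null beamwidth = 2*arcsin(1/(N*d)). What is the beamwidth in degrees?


1/(N*d) = 1/(26*0.46) = 0.083612
BW = 2*arcsin(0.083612) = 9.6 degrees

9.6 degrees


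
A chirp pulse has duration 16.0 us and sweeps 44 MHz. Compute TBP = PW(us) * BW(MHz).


TBP = 16.0 * 44 = 704.0

704.0


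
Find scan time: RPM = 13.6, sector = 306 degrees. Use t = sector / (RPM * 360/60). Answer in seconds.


t = 306 / (13.6 * 360) * 60 = 3.75 s

3.75 s


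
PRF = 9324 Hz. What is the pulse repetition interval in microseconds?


PRI = 1/9324 = 0.0001072501 s = 107.3 us

107.3 us


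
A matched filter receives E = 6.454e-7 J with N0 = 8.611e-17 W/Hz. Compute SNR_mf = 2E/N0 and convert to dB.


SNR_lin = 2 * 6.454e-7 / 8.611e-17 = 1.499e10
SNR_dB = 10*log10(1.499e10) = 101.8 dB

101.8 dB


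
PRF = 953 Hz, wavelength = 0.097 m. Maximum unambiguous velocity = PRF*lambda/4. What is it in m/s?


V_ua = 953 * 0.097 / 4 = 23.1 m/s

23.1 m/s


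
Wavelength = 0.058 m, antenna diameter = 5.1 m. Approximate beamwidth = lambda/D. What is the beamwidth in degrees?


BW_rad = 0.058 / 5.1 = 0.011373
BW_deg = 0.65 degrees

0.65 degrees


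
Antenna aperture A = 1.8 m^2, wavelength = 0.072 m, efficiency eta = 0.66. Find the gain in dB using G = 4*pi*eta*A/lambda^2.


G_linear = 4*pi*0.66*1.8/0.072^2 = 2879.79
G_dB = 10*log10(2879.79) = 34.6 dB

34.6 dB


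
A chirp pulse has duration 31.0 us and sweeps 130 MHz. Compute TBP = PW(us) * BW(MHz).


TBP = 31.0 * 130 = 4030.0

4030.0


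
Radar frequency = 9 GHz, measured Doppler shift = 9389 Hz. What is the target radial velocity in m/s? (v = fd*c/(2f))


v = 9389 * 3e8 / (2 * 9000000000.0) = 156.5 m/s

156.5 m/s


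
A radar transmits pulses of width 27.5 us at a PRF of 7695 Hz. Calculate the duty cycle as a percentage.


DC = 27.5e-6 * 7695 * 100 = 21.16%

21.16%


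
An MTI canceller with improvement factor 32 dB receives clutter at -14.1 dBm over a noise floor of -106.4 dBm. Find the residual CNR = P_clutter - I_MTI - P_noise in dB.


CNR = -14.1 - 32 - (-106.4) = 60.3 dB

60.3 dB


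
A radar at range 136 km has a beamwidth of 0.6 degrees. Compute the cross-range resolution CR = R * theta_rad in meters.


BW_rad = 0.010471976
CR = 136000 * 0.010471976 = 1424.2 m

1424.2 m


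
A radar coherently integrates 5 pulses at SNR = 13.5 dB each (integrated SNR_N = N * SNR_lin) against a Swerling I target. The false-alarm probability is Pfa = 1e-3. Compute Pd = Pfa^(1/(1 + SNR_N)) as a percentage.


SNR_lin = 10^(13.5/10) = 22.38721
SNR_N = 5 * 22.38721 = 111.93605
1/(1 + SNR_N) = 1/112.93605 = 0.0088546
Pd = (1e-3)^0.0088546 = 0.94067
Pd = 94.1%

94.1%


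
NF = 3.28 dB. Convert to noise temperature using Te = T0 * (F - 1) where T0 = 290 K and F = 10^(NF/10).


NF_lin = 10^(3.28/10) = 2.128139
Te = 290 * (2.128139 - 1) = 327.2 K

327.2 K


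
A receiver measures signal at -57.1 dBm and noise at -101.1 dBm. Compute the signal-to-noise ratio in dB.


SNR = -57.1 - (-101.1) = 44.0 dB

44.0 dB


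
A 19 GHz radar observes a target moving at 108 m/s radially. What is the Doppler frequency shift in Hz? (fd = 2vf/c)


fd = 2 * 108 * 19000000000.0 / 3e8 = 13680.0 Hz

13680.0 Hz


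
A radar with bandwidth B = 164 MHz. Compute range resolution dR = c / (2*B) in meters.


dR = 3e8 / (2 * 164000000.0) = 0.91 m

0.91 m


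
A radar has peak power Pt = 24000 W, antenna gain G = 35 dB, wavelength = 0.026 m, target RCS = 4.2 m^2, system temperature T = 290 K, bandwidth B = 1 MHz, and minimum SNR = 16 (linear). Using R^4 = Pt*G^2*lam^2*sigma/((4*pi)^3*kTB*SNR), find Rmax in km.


G_lin = 10^(35/10) = 3162.27766
R^4 = 24000 * 3162.27766^2 * 0.026^2 * 4.2 / ((4*pi)^3 * 1.38e-23 * 290 * 1000000.0 * 16)
R^4 = 5.36266e18 m^4
R_max = (5.36266e18)^(1/4) = 48122.2 m = 48.1 km

48.1 km


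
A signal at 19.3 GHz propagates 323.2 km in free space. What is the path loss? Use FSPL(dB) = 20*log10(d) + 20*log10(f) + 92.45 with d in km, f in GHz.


20*log10(323.2) = 50.19
20*log10(19.3) = 25.71
FSPL = 168.4 dB

168.4 dB


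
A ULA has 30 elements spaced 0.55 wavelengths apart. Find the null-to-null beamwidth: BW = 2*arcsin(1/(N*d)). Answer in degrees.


1/(N*d) = 1/(30*0.55) = 0.060606
BW = 2*arcsin(0.060606) = 6.9 degrees

6.9 degrees


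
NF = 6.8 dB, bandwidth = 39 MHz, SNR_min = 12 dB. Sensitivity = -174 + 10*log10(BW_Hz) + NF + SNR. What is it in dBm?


10*log10(39000000.0) = 75.91
S = -174 + 75.91 + 6.8 + 12 = -79.3 dBm

-79.3 dBm


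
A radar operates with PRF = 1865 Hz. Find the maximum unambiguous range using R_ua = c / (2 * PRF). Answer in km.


R_ua = 3e8 / (2 * 1865) = 80429.0 m = 80.4 km

80.4 km


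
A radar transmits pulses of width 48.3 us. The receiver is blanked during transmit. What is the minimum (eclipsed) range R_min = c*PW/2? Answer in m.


R_min = 3e8 * 48.3e-6 / 2 = 7245.0 m

7245.0 m


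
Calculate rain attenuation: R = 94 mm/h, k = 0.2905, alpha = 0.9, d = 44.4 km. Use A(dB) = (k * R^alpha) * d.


gamma = 0.2905 * 94^0.9 = 17.336491 dB/km
A = 17.336491 * 44.4 = 769.74 dB

769.74 dB


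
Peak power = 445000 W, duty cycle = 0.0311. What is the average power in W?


P_avg = 445000 * 0.0311 = 13839.5 W

13839.5 W


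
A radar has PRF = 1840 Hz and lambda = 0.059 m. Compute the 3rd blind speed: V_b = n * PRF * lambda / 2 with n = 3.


V_blind = 3 * 1840 * 0.059 / 2 = 162.8 m/s

162.8 m/s


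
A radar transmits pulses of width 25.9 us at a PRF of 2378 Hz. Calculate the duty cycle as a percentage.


DC = 25.9e-6 * 2378 * 100 = 6.16%

6.16%


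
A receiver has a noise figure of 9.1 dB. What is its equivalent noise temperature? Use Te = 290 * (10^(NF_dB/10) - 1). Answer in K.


NF_lin = 10^(9.1/10) = 8.128305
Te = 290 * (8.128305 - 1) = 2067.2 K

2067.2 K


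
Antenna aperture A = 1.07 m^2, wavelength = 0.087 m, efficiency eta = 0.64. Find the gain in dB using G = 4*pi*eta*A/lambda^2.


G_linear = 4*pi*0.64*1.07/0.087^2 = 1136.93
G_dB = 10*log10(1136.93) = 30.6 dB

30.6 dB


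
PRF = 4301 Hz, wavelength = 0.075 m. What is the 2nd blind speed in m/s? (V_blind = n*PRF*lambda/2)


V_blind = 2 * 4301 * 0.075 / 2 = 322.6 m/s

322.6 m/s


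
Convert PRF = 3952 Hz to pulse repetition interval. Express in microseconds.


PRI = 1/3952 = 0.0002530364 s = 253.0 us

253.0 us


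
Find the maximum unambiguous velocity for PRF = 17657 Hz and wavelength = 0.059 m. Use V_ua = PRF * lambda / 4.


V_ua = 17657 * 0.059 / 4 = 260.4 m/s

260.4 m/s


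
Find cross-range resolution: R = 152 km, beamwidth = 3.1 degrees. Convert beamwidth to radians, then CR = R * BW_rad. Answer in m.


BW_rad = 0.054105207
CR = 152000 * 0.054105207 = 8224.0 m

8224.0 m


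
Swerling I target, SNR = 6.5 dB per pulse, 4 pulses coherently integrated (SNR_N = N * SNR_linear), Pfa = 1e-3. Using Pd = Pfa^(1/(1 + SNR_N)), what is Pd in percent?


SNR_lin = 10^(6.5/10) = 4.46684
SNR_N = 4 * 4.46684 = 17.86736
1/(1 + SNR_N) = 1/18.86736 = 0.0530016
Pd = (1e-3)^0.0530016 = 0.69342
Pd = 69.3%

69.3%


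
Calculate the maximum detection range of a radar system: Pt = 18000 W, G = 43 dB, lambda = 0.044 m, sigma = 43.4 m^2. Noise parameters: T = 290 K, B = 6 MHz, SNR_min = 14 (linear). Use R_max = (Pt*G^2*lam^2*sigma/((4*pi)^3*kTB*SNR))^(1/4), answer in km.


G_lin = 10^(43/10) = 19952.62315
R^4 = 18000 * 19952.62315^2 * 0.044^2 * 43.4 / ((4*pi)^3 * 1.38e-23 * 290 * 6000000.0 * 14)
R^4 = 9.02572e20 m^4
R_max = (9.02572e20)^(1/4) = 173328.7 m = 173.3 km

173.3 km


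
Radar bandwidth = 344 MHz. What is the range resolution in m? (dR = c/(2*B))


dR = 3e8 / (2 * 344000000.0) = 0.44 m

0.44 m


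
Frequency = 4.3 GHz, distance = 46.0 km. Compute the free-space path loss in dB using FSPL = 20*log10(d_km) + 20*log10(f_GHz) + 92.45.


20*log10(46.0) = 33.26
20*log10(4.3) = 12.67
FSPL = 138.4 dB

138.4 dB


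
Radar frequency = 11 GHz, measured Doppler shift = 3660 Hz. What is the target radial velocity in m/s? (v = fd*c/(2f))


v = 3660 * 3e8 / (2 * 11000000000.0) = 49.9 m/s

49.9 m/s


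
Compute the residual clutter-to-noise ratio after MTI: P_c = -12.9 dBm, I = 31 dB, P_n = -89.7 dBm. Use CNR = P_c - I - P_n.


CNR = -12.9 - 31 - (-89.7) = 45.8 dB

45.8 dB


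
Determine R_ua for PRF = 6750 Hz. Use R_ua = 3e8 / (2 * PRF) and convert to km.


R_ua = 3e8 / (2 * 6750) = 22222.2 m = 22.2 km

22.2 km


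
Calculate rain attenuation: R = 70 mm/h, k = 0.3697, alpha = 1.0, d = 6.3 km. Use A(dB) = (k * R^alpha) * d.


gamma = 0.3697 * 70^1.0 = 25.879 dB/km
A = 25.879 * 6.3 = 163.04 dB

163.04 dB


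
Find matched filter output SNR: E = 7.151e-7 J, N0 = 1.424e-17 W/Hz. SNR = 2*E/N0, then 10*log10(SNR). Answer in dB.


SNR_lin = 2 * 7.151e-7 / 1.424e-17 = 1.004e11
SNR_dB = 10*log10(1.004e11) = 110.0 dB

110.0 dB


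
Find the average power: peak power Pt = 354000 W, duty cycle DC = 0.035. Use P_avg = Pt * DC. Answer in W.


P_avg = 354000 * 0.035 = 12390.0 W

12390.0 W


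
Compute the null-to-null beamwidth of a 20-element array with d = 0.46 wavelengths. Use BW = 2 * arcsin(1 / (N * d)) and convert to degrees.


1/(N*d) = 1/(20*0.46) = 0.108696
BW = 2*arcsin(0.108696) = 12.5 degrees

12.5 degrees


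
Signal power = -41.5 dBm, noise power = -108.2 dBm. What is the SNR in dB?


SNR = -41.5 - (-108.2) = 66.7 dB

66.7 dB


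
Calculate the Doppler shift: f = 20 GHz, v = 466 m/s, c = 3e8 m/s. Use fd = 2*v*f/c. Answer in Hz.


fd = 2 * 466 * 20000000000.0 / 3e8 = 62133.3 Hz

62133.3 Hz


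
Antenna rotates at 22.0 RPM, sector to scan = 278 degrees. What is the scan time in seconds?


t = 278 / (22.0 * 360) * 60 = 2.11 s

2.11 s


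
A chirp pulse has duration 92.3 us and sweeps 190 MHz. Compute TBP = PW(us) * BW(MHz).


TBP = 92.3 * 190 = 17537.0

17537.0


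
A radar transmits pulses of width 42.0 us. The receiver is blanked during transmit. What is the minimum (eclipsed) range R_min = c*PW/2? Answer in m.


R_min = 3e8 * 42.0e-6 / 2 = 6300.0 m

6300.0 m


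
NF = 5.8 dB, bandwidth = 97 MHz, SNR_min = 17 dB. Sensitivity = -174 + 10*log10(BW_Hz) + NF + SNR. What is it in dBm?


10*log10(97000000.0) = 79.87
S = -174 + 79.87 + 5.8 + 17 = -71.3 dBm

-71.3 dBm


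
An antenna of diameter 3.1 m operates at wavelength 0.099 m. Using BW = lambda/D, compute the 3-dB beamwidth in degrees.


BW_rad = 0.099 / 3.1 = 0.031935
BW_deg = 1.83 degrees

1.83 degrees


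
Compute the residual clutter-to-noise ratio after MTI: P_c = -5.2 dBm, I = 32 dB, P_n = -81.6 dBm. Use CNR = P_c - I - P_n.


CNR = -5.2 - 32 - (-81.6) = 44.4 dB

44.4 dB


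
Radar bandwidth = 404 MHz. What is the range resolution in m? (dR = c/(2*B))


dR = 3e8 / (2 * 404000000.0) = 0.37 m

0.37 m


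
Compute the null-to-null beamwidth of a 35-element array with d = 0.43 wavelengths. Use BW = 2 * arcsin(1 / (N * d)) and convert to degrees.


1/(N*d) = 1/(35*0.43) = 0.066445
BW = 2*arcsin(0.066445) = 7.6 degrees

7.6 degrees


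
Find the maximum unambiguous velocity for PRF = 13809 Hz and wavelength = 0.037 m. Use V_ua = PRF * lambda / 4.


V_ua = 13809 * 0.037 / 4 = 127.7 m/s

127.7 m/s


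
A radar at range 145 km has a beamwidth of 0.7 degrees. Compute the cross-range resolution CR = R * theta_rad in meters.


BW_rad = 0.012217305
CR = 145000 * 0.012217305 = 1771.5 m

1771.5 m


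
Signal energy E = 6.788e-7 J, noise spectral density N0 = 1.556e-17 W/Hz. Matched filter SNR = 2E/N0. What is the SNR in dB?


SNR_lin = 2 * 6.788e-7 / 1.556e-17 = 8.725e10
SNR_dB = 10*log10(8.725e10) = 109.4 dB

109.4 dB


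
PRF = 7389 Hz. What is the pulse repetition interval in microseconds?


PRI = 1/7389 = 0.0001353363 s = 135.3 us

135.3 us


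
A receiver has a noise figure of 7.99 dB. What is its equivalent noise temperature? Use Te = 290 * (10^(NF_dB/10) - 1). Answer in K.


NF_lin = 10^(7.99/10) = 6.295062
Te = 290 * (6.295062 - 1) = 1535.6 K

1535.6 K


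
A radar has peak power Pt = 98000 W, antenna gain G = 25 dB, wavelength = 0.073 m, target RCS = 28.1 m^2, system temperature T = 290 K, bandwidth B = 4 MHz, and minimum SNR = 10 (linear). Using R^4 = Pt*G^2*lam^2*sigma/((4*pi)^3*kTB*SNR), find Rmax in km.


G_lin = 10^(25/10) = 316.227766
R^4 = 98000 * 316.227766^2 * 0.073^2 * 28.1 / ((4*pi)^3 * 1.38e-23 * 290 * 4000000.0 * 10)
R^4 = 4.61968e18 m^4
R_max = (4.61968e18)^(1/4) = 46361.0 m = 46.4 km

46.4 km


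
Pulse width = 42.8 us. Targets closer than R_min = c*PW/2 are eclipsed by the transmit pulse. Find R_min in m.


R_min = 3e8 * 42.8e-6 / 2 = 6420.0 m

6420.0 m


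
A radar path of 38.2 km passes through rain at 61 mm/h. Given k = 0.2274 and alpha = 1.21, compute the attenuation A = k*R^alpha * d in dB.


gamma = 0.2274 * 61^1.21 = 32.888159 dB/km
A = 32.888159 * 38.2 = 1256.33 dB

1256.33 dB


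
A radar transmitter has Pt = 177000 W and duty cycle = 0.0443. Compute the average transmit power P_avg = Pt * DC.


P_avg = 177000 * 0.0443 = 7841.1 W

7841.1 W


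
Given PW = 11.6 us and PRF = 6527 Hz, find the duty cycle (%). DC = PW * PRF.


DC = 11.6e-6 * 6527 * 100 = 7.57%

7.57%


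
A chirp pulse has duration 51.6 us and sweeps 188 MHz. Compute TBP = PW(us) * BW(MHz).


TBP = 51.6 * 188 = 9700.8

9700.8


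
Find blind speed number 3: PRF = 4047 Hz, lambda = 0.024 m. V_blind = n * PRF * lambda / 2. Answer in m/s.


V_blind = 3 * 4047 * 0.024 / 2 = 145.7 m/s

145.7 m/s


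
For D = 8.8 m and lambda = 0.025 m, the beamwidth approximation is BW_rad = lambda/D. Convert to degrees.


BW_rad = 0.025 / 8.8 = 0.002841
BW_deg = 0.16 degrees

0.16 degrees


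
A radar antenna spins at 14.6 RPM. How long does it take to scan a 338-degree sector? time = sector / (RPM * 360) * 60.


t = 338 / (14.6 * 360) * 60 = 3.86 s

3.86 s


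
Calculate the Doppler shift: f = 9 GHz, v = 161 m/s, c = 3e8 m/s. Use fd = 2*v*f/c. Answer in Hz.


fd = 2 * 161 * 9000000000.0 / 3e8 = 9660.0 Hz

9660.0 Hz


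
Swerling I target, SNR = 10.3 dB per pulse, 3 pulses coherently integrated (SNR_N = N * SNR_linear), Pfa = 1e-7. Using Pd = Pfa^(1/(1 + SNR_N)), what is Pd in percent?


SNR_lin = 10^(10.3/10) = 10.71519
SNR_N = 3 * 10.71519 = 32.14557
1/(1 + SNR_N) = 1/33.14557 = 0.0301699
Pd = (1e-7)^0.0301699 = 0.61491
Pd = 61.5%

61.5%


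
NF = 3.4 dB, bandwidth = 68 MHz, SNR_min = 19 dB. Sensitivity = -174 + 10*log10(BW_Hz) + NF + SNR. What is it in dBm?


10*log10(68000000.0) = 78.33
S = -174 + 78.33 + 3.4 + 19 = -73.3 dBm

-73.3 dBm


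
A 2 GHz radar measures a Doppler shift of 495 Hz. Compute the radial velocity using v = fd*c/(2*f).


v = 495 * 3e8 / (2 * 2000000000.0) = 37.1 m/s

37.1 m/s


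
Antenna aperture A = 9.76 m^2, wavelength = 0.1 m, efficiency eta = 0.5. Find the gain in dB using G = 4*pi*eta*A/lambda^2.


G_linear = 4*pi*0.5*9.76/0.1^2 = 6132.39
G_dB = 10*log10(6132.39) = 37.9 dB

37.9 dB


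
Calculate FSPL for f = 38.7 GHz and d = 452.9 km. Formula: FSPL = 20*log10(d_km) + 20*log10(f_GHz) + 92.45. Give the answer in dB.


20*log10(452.9) = 53.12
20*log10(38.7) = 31.75
FSPL = 177.3 dB

177.3 dB


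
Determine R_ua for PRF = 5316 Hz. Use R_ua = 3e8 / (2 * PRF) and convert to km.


R_ua = 3e8 / (2 * 5316) = 28216.7 m = 28.2 km

28.2 km


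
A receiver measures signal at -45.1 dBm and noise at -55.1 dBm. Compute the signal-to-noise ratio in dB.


SNR = -45.1 - (-55.1) = 10.0 dB

10.0 dB


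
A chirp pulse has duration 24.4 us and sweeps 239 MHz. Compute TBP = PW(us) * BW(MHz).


TBP = 24.4 * 239 = 5831.6

5831.6


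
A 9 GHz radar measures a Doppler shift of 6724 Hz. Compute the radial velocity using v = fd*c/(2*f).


v = 6724 * 3e8 / (2 * 9000000000.0) = 112.1 m/s

112.1 m/s


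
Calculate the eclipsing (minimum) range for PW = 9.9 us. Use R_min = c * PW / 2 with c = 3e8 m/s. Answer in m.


R_min = 3e8 * 9.9e-6 / 2 = 1485.0 m

1485.0 m


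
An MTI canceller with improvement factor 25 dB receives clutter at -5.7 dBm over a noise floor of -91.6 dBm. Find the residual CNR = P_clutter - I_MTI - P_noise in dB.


CNR = -5.7 - 25 - (-91.6) = 60.9 dB

60.9 dB


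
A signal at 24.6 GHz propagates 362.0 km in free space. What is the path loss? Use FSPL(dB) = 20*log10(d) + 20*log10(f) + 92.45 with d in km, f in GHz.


20*log10(362.0) = 51.17
20*log10(24.6) = 27.82
FSPL = 171.4 dB

171.4 dB


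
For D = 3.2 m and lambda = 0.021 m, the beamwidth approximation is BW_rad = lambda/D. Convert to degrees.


BW_rad = 0.021 / 3.2 = 0.006562
BW_deg = 0.38 degrees

0.38 degrees


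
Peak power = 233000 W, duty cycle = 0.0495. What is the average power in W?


P_avg = 233000 * 0.0495 = 11533.5 W

11533.5 W


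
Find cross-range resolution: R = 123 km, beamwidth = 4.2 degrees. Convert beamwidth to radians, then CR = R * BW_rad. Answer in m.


BW_rad = 0.073303829
CR = 123000 * 0.073303829 = 9016.4 m

9016.4 m


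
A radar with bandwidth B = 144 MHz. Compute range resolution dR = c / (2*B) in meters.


dR = 3e8 / (2 * 144000000.0) = 1.04 m

1.04 m


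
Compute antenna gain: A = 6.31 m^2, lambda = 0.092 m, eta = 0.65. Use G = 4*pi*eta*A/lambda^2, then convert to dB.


G_linear = 4*pi*0.65*6.31/0.092^2 = 6089.43
G_dB = 10*log10(6089.43) = 37.8 dB

37.8 dB


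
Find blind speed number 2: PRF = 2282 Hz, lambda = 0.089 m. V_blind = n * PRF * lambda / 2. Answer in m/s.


V_blind = 2 * 2282 * 0.089 / 2 = 203.1 m/s

203.1 m/s


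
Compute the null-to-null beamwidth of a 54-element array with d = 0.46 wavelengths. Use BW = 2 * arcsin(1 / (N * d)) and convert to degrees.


1/(N*d) = 1/(54*0.46) = 0.040258
BW = 2*arcsin(0.040258) = 4.6 degrees

4.6 degrees


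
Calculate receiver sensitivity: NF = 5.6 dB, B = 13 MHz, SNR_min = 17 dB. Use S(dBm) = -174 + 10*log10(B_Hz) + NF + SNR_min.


10*log10(13000000.0) = 71.14
S = -174 + 71.14 + 5.6 + 17 = -80.3 dBm

-80.3 dBm


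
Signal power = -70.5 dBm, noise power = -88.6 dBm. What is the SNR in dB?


SNR = -70.5 - (-88.6) = 18.1 dB

18.1 dB


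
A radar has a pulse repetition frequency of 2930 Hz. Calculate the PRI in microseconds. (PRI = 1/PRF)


PRI = 1/2930 = 0.0003412969 s = 341.3 us

341.3 us


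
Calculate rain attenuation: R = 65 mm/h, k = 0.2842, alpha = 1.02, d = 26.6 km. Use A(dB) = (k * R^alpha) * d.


gamma = 0.2842 * 65^1.02 = 20.081479 dB/km
A = 20.081479 * 26.6 = 534.17 dB

534.17 dB


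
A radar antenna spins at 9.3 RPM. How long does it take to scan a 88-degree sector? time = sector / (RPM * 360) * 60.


t = 88 / (9.3 * 360) * 60 = 1.58 s

1.58 s


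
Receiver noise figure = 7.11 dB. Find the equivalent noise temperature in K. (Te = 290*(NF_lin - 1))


NF_lin = 10^(7.11/10) = 5.140437
Te = 290 * (5.140437 - 1) = 1200.7 K

1200.7 K


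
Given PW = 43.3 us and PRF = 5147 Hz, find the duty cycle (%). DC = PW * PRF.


DC = 43.3e-6 * 5147 * 100 = 22.29%

22.29%


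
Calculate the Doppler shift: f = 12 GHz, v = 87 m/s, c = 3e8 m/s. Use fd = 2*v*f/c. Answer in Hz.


fd = 2 * 87 * 12000000000.0 / 3e8 = 6960.0 Hz

6960.0 Hz


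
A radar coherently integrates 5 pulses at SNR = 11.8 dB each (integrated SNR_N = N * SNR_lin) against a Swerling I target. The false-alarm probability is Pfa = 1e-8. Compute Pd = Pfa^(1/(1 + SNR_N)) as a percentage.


SNR_lin = 10^(11.8/10) = 15.13561
SNR_N = 5 * 15.13561 = 75.67805
1/(1 + SNR_N) = 1/76.67805 = 0.0130415
Pd = (1e-8)^0.0130415 = 0.78644
Pd = 78.6%

78.6%


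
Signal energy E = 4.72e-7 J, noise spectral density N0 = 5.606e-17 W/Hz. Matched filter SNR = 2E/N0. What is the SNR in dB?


SNR_lin = 2 * 4.72e-7 / 5.606e-17 = 1.684e10
SNR_dB = 10*log10(1.684e10) = 102.3 dB

102.3 dB


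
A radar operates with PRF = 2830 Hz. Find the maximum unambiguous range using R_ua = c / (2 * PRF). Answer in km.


R_ua = 3e8 / (2 * 2830) = 53003.5 m = 53.0 km

53.0 km


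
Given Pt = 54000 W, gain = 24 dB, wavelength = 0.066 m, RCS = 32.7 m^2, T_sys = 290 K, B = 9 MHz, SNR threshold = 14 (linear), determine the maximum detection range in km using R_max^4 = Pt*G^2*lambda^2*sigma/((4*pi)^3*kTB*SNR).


G_lin = 10^(24/10) = 251.188643
R^4 = 54000 * 251.188643^2 * 0.066^2 * 32.7 / ((4*pi)^3 * 1.38e-23 * 290 * 9000000.0 * 14)
R^4 = 4.85012e17 m^4
R_max = (4.85012e17)^(1/4) = 26389.9 m = 26.4 km

26.4 km


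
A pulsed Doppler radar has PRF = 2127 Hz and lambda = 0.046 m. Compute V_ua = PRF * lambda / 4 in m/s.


V_ua = 2127 * 0.046 / 4 = 24.5 m/s

24.5 m/s


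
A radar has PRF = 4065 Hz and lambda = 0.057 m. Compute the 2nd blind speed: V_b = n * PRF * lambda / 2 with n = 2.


V_blind = 2 * 4065 * 0.057 / 2 = 231.7 m/s

231.7 m/s


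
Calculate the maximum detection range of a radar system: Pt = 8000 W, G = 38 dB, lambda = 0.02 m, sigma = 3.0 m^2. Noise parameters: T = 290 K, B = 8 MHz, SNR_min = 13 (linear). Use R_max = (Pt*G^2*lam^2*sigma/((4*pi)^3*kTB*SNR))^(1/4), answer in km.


G_lin = 10^(38/10) = 6309.573445
R^4 = 8000 * 6309.573445^2 * 0.02^2 * 3.0 / ((4*pi)^3 * 1.38e-23 * 290 * 8000000.0 * 13)
R^4 = 4.62734e17 m^4
R_max = (4.62734e17)^(1/4) = 26081.5 m = 26.1 km

26.1 km


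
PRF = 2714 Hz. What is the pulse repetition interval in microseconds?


PRI = 1/2714 = 0.0003684598 s = 368.5 us

368.5 us


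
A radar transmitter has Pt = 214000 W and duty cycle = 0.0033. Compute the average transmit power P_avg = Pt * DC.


P_avg = 214000 * 0.0033 = 706.2 W

706.2 W


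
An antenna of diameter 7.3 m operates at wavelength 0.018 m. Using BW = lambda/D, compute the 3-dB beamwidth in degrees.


BW_rad = 0.018 / 7.3 = 0.002466
BW_deg = 0.14 degrees

0.14 degrees


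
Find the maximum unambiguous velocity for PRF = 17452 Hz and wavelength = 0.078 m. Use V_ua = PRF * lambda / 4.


V_ua = 17452 * 0.078 / 4 = 340.3 m/s

340.3 m/s


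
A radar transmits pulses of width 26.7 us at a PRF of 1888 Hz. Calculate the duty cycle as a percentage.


DC = 26.7e-6 * 1888 * 100 = 5.04%

5.04%


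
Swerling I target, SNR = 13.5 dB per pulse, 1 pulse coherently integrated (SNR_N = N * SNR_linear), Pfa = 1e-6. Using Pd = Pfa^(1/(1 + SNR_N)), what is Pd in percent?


SNR_lin = 10^(13.5/10) = 22.38721
SNR_N = 1 * 22.38721 = 22.38721
1/(1 + SNR_N) = 1/23.38721 = 0.0427584
Pd = (1e-6)^0.0427584 = 0.55392
Pd = 55.4%

55.4%


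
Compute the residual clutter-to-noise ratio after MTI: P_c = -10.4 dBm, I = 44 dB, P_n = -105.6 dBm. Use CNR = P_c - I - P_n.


CNR = -10.4 - 44 - (-105.6) = 51.2 dB

51.2 dB


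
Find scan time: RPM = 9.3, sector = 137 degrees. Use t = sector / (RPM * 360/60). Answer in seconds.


t = 137 / (9.3 * 360) * 60 = 2.46 s

2.46 s


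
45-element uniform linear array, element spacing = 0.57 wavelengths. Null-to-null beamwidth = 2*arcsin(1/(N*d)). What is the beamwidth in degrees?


1/(N*d) = 1/(45*0.57) = 0.038986
BW = 2*arcsin(0.038986) = 4.5 degrees

4.5 degrees


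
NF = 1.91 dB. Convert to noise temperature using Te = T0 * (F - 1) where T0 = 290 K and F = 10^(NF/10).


NF_lin = 10^(1.91/10) = 1.552387
Te = 290 * (1.552387 - 1) = 160.2 K

160.2 K


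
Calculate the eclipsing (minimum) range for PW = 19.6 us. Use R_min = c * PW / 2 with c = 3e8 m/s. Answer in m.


R_min = 3e8 * 19.6e-6 / 2 = 2940.0 m

2940.0 m


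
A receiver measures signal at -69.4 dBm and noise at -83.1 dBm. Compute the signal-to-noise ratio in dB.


SNR = -69.4 - (-83.1) = 13.7 dB

13.7 dB


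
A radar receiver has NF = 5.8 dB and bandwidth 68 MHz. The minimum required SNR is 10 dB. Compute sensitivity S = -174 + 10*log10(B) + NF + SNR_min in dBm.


10*log10(68000000.0) = 78.33
S = -174 + 78.33 + 5.8 + 10 = -79.9 dBm

-79.9 dBm


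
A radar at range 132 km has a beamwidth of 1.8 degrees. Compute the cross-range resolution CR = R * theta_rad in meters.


BW_rad = 0.031415927
CR = 132000 * 0.031415927 = 4146.9 m

4146.9 m


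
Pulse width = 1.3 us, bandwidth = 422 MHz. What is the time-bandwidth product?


TBP = 1.3 * 422 = 548.6

548.6


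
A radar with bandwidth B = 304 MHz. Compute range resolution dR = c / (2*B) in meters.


dR = 3e8 / (2 * 304000000.0) = 0.49 m

0.49 m


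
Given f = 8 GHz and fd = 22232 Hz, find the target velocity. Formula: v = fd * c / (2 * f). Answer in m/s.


v = 22232 * 3e8 / (2 * 8000000000.0) = 416.9 m/s

416.9 m/s


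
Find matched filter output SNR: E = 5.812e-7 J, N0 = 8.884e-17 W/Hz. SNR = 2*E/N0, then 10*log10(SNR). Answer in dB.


SNR_lin = 2 * 5.812e-7 / 8.884e-17 = 1.308e10
SNR_dB = 10*log10(1.308e10) = 101.2 dB

101.2 dB


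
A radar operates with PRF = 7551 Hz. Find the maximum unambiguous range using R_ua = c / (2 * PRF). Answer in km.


R_ua = 3e8 / (2 * 7551) = 19864.9 m = 19.9 km

19.9 km


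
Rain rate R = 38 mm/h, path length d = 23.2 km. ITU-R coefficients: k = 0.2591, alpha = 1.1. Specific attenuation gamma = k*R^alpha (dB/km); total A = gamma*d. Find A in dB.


gamma = 0.2591 * 38^1.1 = 14.165417 dB/km
A = 14.165417 * 23.2 = 328.64 dB

328.64 dB


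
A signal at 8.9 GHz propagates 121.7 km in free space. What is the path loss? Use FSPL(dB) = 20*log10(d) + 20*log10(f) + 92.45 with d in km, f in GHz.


20*log10(121.7) = 41.71
20*log10(8.9) = 18.99
FSPL = 153.1 dB

153.1 dB


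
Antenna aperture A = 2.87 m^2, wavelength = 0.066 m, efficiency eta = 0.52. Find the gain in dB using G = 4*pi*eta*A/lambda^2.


G_linear = 4*pi*0.52*2.87/0.066^2 = 4305.34
G_dB = 10*log10(4305.34) = 36.3 dB

36.3 dB


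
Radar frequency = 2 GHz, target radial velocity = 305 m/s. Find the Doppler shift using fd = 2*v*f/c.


fd = 2 * 305 * 2000000000.0 / 3e8 = 4066.7 Hz

4066.7 Hz


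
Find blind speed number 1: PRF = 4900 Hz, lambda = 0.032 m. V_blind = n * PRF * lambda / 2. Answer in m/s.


V_blind = 1 * 4900 * 0.032 / 2 = 78.4 m/s

78.4 m/s


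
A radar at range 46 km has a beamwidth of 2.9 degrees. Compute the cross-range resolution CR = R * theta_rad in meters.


BW_rad = 0.050614548
CR = 46000 * 0.050614548 = 2328.3 m

2328.3 m


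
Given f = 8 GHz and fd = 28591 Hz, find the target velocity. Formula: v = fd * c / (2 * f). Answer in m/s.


v = 28591 * 3e8 / (2 * 8000000000.0) = 536.1 m/s

536.1 m/s


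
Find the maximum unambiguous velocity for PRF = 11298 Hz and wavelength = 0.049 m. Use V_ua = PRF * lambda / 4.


V_ua = 11298 * 0.049 / 4 = 138.4 m/s

138.4 m/s


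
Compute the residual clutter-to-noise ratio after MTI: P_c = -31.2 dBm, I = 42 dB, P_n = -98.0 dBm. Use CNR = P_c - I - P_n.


CNR = -31.2 - 42 - (-98.0) = 24.8 dB

24.8 dB


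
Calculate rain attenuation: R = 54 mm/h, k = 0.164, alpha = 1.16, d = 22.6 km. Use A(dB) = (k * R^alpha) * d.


gamma = 0.164 * 54^1.16 = 16.765658 dB/km
A = 16.765658 * 22.6 = 378.9 dB

378.9 dB


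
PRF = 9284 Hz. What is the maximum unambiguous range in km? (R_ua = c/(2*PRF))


R_ua = 3e8 / (2 * 9284) = 16156.8 m = 16.2 km

16.2 km


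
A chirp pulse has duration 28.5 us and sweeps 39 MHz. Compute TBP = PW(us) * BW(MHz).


TBP = 28.5 * 39 = 1111.5

1111.5


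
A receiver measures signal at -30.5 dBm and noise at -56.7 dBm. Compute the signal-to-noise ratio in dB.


SNR = -30.5 - (-56.7) = 26.2 dB

26.2 dB


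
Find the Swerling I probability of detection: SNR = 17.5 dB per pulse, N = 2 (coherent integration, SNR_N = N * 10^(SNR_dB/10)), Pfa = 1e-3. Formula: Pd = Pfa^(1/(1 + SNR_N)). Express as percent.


SNR_lin = 10^(17.5/10) = 56.23413
SNR_N = 2 * 56.23413 = 112.46826
1/(1 + SNR_N) = 1/113.46826 = 0.008813
Pd = (1e-3)^0.008813 = 0.94094
Pd = 94.1%

94.1%


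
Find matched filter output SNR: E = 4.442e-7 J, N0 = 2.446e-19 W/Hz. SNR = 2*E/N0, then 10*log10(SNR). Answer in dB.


SNR_lin = 2 * 4.442e-7 / 2.446e-19 = 3.632e12
SNR_dB = 10*log10(3.632e12) = 125.6 dB

125.6 dB


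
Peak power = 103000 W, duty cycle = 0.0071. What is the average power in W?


P_avg = 103000 * 0.0071 = 731.3 W

731.3 W


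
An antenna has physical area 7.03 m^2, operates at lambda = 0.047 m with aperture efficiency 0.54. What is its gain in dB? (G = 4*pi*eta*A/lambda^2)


G_linear = 4*pi*0.54*7.03/0.047^2 = 21595.5
G_dB = 10*log10(21595.5) = 43.3 dB

43.3 dB


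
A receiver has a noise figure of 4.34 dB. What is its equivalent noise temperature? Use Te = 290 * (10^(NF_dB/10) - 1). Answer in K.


NF_lin = 10^(4.34/10) = 2.716439
Te = 290 * (2.716439 - 1) = 497.8 K

497.8 K


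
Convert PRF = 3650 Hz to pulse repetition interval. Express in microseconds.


PRI = 1/3650 = 0.0002739726 s = 274.0 us

274.0 us


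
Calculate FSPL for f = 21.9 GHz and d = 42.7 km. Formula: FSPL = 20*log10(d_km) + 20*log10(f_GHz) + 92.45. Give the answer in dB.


20*log10(42.7) = 32.61
20*log10(21.9) = 26.81
FSPL = 151.9 dB

151.9 dB


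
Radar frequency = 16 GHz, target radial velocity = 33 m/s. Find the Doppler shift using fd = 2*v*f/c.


fd = 2 * 33 * 16000000000.0 / 3e8 = 3520.0 Hz

3520.0 Hz


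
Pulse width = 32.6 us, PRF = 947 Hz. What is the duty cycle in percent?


DC = 32.6e-6 * 947 * 100 = 3.09%

3.09%


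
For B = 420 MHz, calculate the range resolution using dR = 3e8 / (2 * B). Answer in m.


dR = 3e8 / (2 * 420000000.0) = 0.36 m

0.36 m


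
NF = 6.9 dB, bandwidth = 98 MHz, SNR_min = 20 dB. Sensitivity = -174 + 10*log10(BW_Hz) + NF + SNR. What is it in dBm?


10*log10(98000000.0) = 79.91
S = -174 + 79.91 + 6.9 + 20 = -67.2 dBm

-67.2 dBm


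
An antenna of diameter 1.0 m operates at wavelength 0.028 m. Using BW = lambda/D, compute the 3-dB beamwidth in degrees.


BW_rad = 0.028 / 1.0 = 0.028
BW_deg = 1.6 degrees

1.6 degrees


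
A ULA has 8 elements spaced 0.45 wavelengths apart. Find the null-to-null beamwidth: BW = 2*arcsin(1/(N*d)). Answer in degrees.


1/(N*d) = 1/(8*0.45) = 0.277778
BW = 2*arcsin(0.277778) = 32.3 degrees

32.3 degrees


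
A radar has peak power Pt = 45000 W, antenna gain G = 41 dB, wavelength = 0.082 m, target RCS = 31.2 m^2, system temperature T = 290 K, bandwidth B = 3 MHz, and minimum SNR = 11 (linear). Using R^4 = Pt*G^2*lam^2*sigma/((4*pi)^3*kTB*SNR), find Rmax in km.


G_lin = 10^(41/10) = 12589.254118
R^4 = 45000 * 12589.254118^2 * 0.082^2 * 31.2 / ((4*pi)^3 * 1.38e-23 * 290 * 3000000.0 * 11)
R^4 = 5.70919e21 m^4
R_max = (5.70919e21)^(1/4) = 274880.3 m = 274.9 km

274.9 km


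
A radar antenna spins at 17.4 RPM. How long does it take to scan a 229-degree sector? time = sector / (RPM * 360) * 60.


t = 229 / (17.4 * 360) * 60 = 2.19 s

2.19 s


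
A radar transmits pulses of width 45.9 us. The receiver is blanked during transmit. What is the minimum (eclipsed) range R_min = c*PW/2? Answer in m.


R_min = 3e8 * 45.9e-6 / 2 = 6885.0 m

6885.0 m


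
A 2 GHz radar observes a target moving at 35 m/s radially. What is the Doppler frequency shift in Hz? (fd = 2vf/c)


fd = 2 * 35 * 2000000000.0 / 3e8 = 466.7 Hz

466.7 Hz


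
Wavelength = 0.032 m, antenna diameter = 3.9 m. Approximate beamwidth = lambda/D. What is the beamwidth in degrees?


BW_rad = 0.032 / 3.9 = 0.008205
BW_deg = 0.47 degrees

0.47 degrees


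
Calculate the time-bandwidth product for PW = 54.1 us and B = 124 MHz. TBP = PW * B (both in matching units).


TBP = 54.1 * 124 = 6708.4

6708.4


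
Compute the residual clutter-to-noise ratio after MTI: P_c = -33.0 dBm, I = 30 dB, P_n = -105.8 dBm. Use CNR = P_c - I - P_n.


CNR = -33.0 - 30 - (-105.8) = 42.8 dB

42.8 dB


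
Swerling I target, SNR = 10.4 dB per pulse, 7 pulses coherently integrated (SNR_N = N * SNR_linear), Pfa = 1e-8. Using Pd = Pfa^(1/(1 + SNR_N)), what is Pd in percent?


SNR_lin = 10^(10.4/10) = 10.96478
SNR_N = 7 * 10.96478 = 76.75346
1/(1 + SNR_N) = 1/77.75346 = 0.0128612
Pd = (1e-8)^0.0128612 = 0.78906
Pd = 78.9%

78.9%


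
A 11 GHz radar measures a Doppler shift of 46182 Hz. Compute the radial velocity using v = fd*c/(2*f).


v = 46182 * 3e8 / (2 * 11000000000.0) = 629.8 m/s

629.8 m/s


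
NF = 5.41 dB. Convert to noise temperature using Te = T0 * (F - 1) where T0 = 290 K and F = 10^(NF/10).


NF_lin = 10^(5.41/10) = 3.475362
Te = 290 * (3.475362 - 1) = 717.9 K

717.9 K


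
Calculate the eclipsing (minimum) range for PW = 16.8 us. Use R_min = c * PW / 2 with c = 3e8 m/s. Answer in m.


R_min = 3e8 * 16.8e-6 / 2 = 2520.0 m

2520.0 m


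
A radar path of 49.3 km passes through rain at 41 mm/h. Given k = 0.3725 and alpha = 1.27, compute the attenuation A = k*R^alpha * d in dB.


gamma = 0.3725 * 41^1.27 = 41.625722 dB/km
A = 41.625722 * 49.3 = 2052.15 dB

2052.15 dB


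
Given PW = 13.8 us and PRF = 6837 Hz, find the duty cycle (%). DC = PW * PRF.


DC = 13.8e-6 * 6837 * 100 = 9.44%

9.44%


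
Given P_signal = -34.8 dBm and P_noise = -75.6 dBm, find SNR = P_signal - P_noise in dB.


SNR = -34.8 - (-75.6) = 40.8 dB

40.8 dB


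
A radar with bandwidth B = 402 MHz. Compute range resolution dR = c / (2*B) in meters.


dR = 3e8 / (2 * 402000000.0) = 0.37 m

0.37 m


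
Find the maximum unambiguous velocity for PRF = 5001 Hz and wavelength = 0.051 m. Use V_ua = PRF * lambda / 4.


V_ua = 5001 * 0.051 / 4 = 63.8 m/s

63.8 m/s


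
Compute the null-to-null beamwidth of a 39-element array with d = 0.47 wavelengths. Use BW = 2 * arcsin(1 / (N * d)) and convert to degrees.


1/(N*d) = 1/(39*0.47) = 0.054555
BW = 2*arcsin(0.054555) = 6.3 degrees

6.3 degrees


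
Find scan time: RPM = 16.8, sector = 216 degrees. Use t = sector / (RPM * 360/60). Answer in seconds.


t = 216 / (16.8 * 360) * 60 = 2.14 s

2.14 s


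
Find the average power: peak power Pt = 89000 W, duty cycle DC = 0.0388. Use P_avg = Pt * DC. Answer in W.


P_avg = 89000 * 0.0388 = 3453.2 W

3453.2 W


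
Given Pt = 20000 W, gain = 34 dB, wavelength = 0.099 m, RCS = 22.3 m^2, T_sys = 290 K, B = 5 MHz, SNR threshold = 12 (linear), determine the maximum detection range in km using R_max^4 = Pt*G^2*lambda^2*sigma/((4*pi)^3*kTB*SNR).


G_lin = 10^(34/10) = 2511.886432
R^4 = 20000 * 2511.886432^2 * 0.099^2 * 22.3 / ((4*pi)^3 * 1.38e-23 * 290 * 5000000.0 * 12)
R^4 = 5.78825e19 m^4
R_max = (5.78825e19)^(1/4) = 87224.2 m = 87.2 km

87.2 km


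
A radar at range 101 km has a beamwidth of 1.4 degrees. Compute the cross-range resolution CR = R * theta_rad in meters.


BW_rad = 0.02443461
CR = 101000 * 0.02443461 = 2467.9 m

2467.9 m


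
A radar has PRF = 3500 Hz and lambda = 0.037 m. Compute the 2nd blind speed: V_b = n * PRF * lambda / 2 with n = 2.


V_blind = 2 * 3500 * 0.037 / 2 = 129.5 m/s

129.5 m/s


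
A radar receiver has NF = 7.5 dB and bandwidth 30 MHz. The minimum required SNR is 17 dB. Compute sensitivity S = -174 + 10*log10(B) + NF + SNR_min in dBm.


10*log10(30000000.0) = 74.77
S = -174 + 74.77 + 7.5 + 17 = -74.7 dBm

-74.7 dBm


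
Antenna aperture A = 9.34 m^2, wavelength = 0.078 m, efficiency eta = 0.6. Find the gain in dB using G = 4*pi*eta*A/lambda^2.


G_linear = 4*pi*0.6*9.34/0.078^2 = 11574.94
G_dB = 10*log10(11574.94) = 40.6 dB

40.6 dB


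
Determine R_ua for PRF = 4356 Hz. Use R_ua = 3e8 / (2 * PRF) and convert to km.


R_ua = 3e8 / (2 * 4356) = 34435.3 m = 34.4 km

34.4 km


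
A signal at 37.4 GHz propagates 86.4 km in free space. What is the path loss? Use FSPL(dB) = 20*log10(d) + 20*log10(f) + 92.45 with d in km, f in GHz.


20*log10(86.4) = 38.73
20*log10(37.4) = 31.46
FSPL = 162.6 dB

162.6 dB


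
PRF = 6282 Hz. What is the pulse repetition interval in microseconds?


PRI = 1/6282 = 0.000159185 s = 159.2 us

159.2 us


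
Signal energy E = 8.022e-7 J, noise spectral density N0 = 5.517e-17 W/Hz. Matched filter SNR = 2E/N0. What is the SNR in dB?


SNR_lin = 2 * 8.022e-7 / 5.517e-17 = 2.908e10
SNR_dB = 10*log10(2.908e10) = 104.6 dB

104.6 dB
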